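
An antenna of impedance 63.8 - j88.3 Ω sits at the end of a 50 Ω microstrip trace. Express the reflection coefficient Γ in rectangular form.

Γ = (Z_L − Z_0)/(Z_L + Z_0) = (13.8 − j88.3)/(113.8 − j88.3)

Γ ≈ 0.451 − j0.426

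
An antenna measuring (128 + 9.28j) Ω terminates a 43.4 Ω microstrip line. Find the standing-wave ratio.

Γ = (Z_L − Z_0)/(Z_L + Z_0) = (84.6 + j9.28)/(171.4 + j9.28)
|Γ| = 85.1/172 = 0.496
VSWR = (1 + |Γ|)/(1 − |Γ|) = 1.5/0.504

VSWR ≈ 2.97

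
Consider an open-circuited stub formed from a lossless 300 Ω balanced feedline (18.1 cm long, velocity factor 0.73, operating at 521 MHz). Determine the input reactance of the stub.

X_in ≈ 644 Ω (inductive)

λ = v/f = 0.73·c / 521 MHz = 0.42 m
βl = 2π·l/λ = 2π × 0.431 = 155°
tan(βl) = -0.466
For an open-circuited stub, Z_in = −jZ_0·cot(βl) = −jZ_0/tan(βl)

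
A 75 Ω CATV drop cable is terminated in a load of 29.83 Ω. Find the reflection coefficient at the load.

Γ = -0.431

Γ = (Z_L − Z_0)/(Z_L + Z_0) = (29.83 − 75)/(29.83 + 75) = -45.17/104.8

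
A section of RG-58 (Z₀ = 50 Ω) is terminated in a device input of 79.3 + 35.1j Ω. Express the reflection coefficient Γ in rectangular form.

Γ ≈ 0.28 + j0.196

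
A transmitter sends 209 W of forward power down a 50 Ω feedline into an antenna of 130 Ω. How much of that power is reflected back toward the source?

Γ = (130 − 50)/(130 + 50) = 0.444
|Γ|² = 0.198
P_refl = |Γ|²·P_inc = 41.3 W, P_del = (1 − |Γ|²)·P_inc = 168 W

P_reflected ≈ 41.3 W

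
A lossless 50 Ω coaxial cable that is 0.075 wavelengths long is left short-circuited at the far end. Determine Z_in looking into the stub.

Z_in ≈ +j25.5 Ω

βl = 2π × 0.075 = 27°
tan(βl) = 0.51
For a short-circuited stub, Z_in = jZ_0·tan(βl)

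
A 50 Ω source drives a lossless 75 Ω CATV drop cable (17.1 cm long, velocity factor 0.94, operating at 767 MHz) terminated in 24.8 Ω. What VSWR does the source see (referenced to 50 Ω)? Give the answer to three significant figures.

λ = v/f = 0.94·c / 767 MHz = 0.368 m
βl = 2π·l/λ = 2π × 0.465 = 167°
tan(βl) = -0.223
Z_in = Z_0·(Z_L + jZ_0·tanβl)/(Z_0 + jZ_L·tanβl) = 25.9 − j14.8 Ω
Γ_s = (Z_in − Z_s)/(Z_in + Z_s) = (-24.1 − j14.8)/(75.9 − j14.8), |Γ_s| = 0.366
VSWR = (1 + |Γ_s|)/(1 − |Γ_s|)

VSWR ≈ 2.15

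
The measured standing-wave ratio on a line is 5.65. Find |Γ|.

|Γ| ≈ 0.699

|Γ| = (S − 1)/(S + 1) = (5.65 − 1)/(5.65 + 1) = 4.65/6.65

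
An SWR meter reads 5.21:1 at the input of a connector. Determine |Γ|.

|Γ| = (S − 1)/(S + 1) = (5.21 − 1)/(5.21 + 1) = 4.21/6.21

|Γ| ≈ 0.678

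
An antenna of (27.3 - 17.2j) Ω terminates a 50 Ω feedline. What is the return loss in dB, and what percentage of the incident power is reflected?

RL ≈ 8.88 dB; 12.9% of incident power reflected

Γ = (-22.7 − j17.2)/(77.3 − j17.2), |Γ| = 0.36
RL = −20·log₁₀(0.36) = 8.88 dB
P_refl/P_inc = |Γ|² = 0.129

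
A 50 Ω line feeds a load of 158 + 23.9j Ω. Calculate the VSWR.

VSWR ≈ 3.24

Γ = (Z_L − Z_0)/(Z_L + Z_0) = (108 + j23.9)/(208 + j23.9)
|Γ| = 111/209 = 0.528
VSWR = (1 + |Γ|)/(1 − |Γ|) = 1.53/0.472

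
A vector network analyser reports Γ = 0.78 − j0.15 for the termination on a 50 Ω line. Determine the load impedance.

Z_L = Z_0·(1 + Γ)/(1 − Γ) = 50·(1.78 − j0.15)/(0.22 + j0.15)

Z_L ≈ 260 − j212 Ω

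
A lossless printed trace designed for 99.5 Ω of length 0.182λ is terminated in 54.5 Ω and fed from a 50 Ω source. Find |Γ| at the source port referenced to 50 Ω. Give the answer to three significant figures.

βl = 2π × 0.182 = 65.5°
tan(βl) = 2.2
Z_in = Z_0·(Z_L + jZ_0·tanβl)/(Z_0 + jZ_L·tanβl) = 130 + j62.5 Ω
Γ_s = (Z_in − Z_s)/(Z_in + Z_s) = (79.7 + j62.5)/(180 + j62.5), |Γ_s| = 0.532

|Γ| ≈ 0.532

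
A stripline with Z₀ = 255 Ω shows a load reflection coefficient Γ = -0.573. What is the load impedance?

Z_L = Z_0·(1 + Γ)/(1 − Γ) = 255·(0.427)/(1.57)

Z_L ≈ 69.2 Ω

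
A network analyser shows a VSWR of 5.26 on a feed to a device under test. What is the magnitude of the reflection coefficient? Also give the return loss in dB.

|Γ| ≈ 0.681; return loss ≈ 3.34 dB

|Γ| = (S − 1)/(S + 1) = (5.26 − 1)/(5.26 + 1) = 4.26/6.26
RL = −20·log₁₀|Γ| = −20·log₁₀(0.681)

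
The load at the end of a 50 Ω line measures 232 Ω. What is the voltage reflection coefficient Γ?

Γ = 0.645

Γ = (Z_L − Z_0)/(Z_L + Z_0) = (232 − 50)/(232 + 50) = 182/282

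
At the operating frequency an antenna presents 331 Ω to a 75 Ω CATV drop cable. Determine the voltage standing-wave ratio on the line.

For a purely resistive load, VSWR = R_L/Z_0 or Z_0/R_L (whichever > 1) = 331/75

VSWR ≈ 4.41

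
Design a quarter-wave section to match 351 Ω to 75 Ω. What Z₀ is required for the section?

Z_qwt = √(Z_0·R_L) = √(75 × 351) = √26320

Z_qwt ≈ 162 Ω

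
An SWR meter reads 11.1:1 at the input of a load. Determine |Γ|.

|Γ| = (S − 1)/(S + 1) = (11.1 − 1)/(11.1 + 1) = 10.1/12.1

|Γ| ≈ 0.835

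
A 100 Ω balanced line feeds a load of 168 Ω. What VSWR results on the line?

VSWR ≈ 1.68

Γ = (168 − 100)/(168 + 100) = 0.254
VSWR = (1 + 0.254)/(1 − 0.254)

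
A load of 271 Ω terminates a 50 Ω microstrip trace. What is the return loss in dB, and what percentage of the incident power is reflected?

RL ≈ 3.24 dB; 47.4% of incident power reflected

Γ = (271 − 50)/(271 + 50) = 0.688
RL = −20·log₁₀(0.688) = 3.24 dB
P_refl/P_inc = |Γ|² = 0.474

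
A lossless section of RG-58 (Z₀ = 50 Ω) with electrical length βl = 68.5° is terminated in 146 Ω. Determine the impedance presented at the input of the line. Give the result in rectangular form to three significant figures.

tan(βl) = tan(68.5°) = 2.54
Z_in = Z_0·(Z_L + jZ_0·tanβl)/(Z_0 + jZ_L·tanβl)
     = 50·(146 + j127)/(50 + j371)

Z_in ≈ 19.4 − j17.1 Ω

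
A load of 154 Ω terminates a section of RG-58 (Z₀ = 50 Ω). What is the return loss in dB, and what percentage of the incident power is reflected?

Γ = (154 − 50)/(154 + 50) = 0.51
RL = −20·log₁₀(0.51) = 5.85 dB
P_refl/P_inc = |Γ|² = 0.26

RL ≈ 5.85 dB; 26% of incident power reflected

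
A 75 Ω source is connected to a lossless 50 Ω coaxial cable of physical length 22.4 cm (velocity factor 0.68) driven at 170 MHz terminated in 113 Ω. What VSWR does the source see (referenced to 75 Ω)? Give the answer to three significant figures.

VSWR ≈ 3.14

λ = v/f = 0.68·c / 170 MHz = 1.2 m
βl = 2π·l/λ = 2π × 0.187 = 67.2°
tan(βl) = 2.38
Z_in = Z_0·(Z_L + jZ_0·tanβl)/(Z_0 + jZ_L·tanβl) = 25.2 − j16.3 Ω
Γ_s = (Z_in − Z_s)/(Z_in + Z_s) = (-49.8 − j16.3)/(100 − j16.3), |Γ_s| = 0.517
VSWR = (1 + |Γ_s|)/(1 − |Γ_s|)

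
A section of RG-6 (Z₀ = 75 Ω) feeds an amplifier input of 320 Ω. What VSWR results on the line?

VSWR ≈ 4.27

For a purely resistive load, VSWR = R_L/Z_0 or Z_0/R_L (whichever > 1) = 320/75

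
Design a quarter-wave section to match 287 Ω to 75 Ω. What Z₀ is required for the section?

Z_qwt = √(Z_0·R_L) = √(75 × 287) = √21520

Z_qwt ≈ 147 Ω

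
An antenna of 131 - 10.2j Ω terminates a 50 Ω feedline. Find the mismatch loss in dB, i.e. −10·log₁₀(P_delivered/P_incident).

mismatch loss ≈ 0.984 dB

Γ = (81 − j10.2)/(181 − j10.2), |Γ| = 0.45
|Γ|² = 0.203, so P_del/P_inc = 1 − |Γ|² = 0.797
ML = −10·log₁₀(1 − |Γ|²)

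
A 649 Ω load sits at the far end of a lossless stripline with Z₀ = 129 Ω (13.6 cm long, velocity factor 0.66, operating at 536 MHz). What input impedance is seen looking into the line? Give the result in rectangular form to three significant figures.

λ = v/f = 0.66·c / 536 MHz = 0.369 m
βl = 2π·l/λ = 2π × 0.368 = 133°
tan(βl) = tan(133°) = -1.09
Z_in = Z_0·(Z_L + jZ_0·tanβl)/(Z_0 + jZ_L·tanβl)
     = 129·(649 − j141)/(129 − j707)

Z_in ≈ 45.7 + j110 Ω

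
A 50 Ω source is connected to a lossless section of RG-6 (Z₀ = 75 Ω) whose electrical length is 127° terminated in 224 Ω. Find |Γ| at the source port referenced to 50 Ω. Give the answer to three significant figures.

|Γ| ≈ 0.494

tan(βl) = -1.33
Z_in = Z_0·(Z_L + jZ_0·tanβl)/(Z_0 + jZ_L·tanβl) = 37 + j47.2 Ω
Γ_s = (Z_in − Z_s)/(Z_in + Z_s) = (-13 + j47.2)/(87 + j47.2), |Γ_s| = 0.494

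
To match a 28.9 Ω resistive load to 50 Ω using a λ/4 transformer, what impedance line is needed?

Z_qwt = √(Z_0·R_L) = √(50 × 28.9) = √1445

Z_qwt ≈ 38 Ω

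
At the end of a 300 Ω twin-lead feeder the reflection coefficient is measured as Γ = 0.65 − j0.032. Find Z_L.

Z_L ≈ 1400 − j155 Ω

Z_L = Z_0·(1 + Γ)/(1 − Γ) = 300·(1.65 − j0.032)/(0.35 + j0.032)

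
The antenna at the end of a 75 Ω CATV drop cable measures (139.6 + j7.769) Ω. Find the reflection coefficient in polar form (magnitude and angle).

Γ ≈ 0.303 ∠ 4.78°

Γ = (Z_L − Z_0)/(Z_L + Z_0) = (64.6 + j7.769)/(214.6 + j7.769)
|Γ| = 65.1/215 = 0.303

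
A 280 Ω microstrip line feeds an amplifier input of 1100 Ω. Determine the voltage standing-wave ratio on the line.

For a purely resistive load, VSWR = R_L/Z_0 or Z_0/R_L (whichever > 1) = 1100/280

VSWR ≈ 3.93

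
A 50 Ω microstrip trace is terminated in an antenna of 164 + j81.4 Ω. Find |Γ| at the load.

|Γ| ≈ 0.612

Γ = (Z_L − Z_0)/(Z_L + Z_0) = (114 + j81.4)/(214 + j81.4)
|Γ| = 140/229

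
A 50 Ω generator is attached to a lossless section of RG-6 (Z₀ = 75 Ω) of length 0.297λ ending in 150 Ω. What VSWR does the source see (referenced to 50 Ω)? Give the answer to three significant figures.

VSWR ≈ 1.54

βl = 2π × 0.297 = 107°
tan(βl) = -3.29
Z_in = Z_0·(Z_L + jZ_0·tanβl)/(Z_0 + jZ_L·tanβl) = 40 + j16.7 Ω
Γ_s = (Z_in − Z_s)/(Z_in + Z_s) = (-9.96 + j16.7)/(90 + j16.7), |Γ_s| = 0.213
VSWR = (1 + |Γ_s|)/(1 − |Γ_s|)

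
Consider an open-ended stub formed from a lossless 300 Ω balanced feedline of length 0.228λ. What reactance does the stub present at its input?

βl = 2π × 0.228 = 82.1°
tan(βl) = 7.19
For an open-ended stub, Z_in = −jZ_0·cot(βl) = −jZ_0/tan(βl)

X_in ≈ -41.7 Ω (capacitive)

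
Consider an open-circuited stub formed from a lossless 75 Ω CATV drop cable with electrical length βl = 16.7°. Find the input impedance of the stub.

Z_in ≈ −j250 Ω

tan(βl) = 0.3
For an open-circuited stub, Z_in = −jZ_0·cot(βl) = −jZ_0/tan(βl)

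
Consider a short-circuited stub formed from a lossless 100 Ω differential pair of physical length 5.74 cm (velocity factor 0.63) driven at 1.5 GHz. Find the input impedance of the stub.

λ = v/f = 0.63·c / 1.5 GHz = 0.126 m
βl = 2π·l/λ = 2π × 0.456 = 164°
tan(βl) = -0.287
For a short-circuited stub, Z_in = jZ_0·tan(βl)

Z_in ≈ −j28.7 Ω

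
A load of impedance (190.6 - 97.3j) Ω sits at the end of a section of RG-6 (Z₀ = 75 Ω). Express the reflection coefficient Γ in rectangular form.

Γ ≈ 0.502 − j0.182

Γ = (Z_L − Z_0)/(Z_L + Z_0) = (115.6 − j97.3)/(265.6 − j97.3)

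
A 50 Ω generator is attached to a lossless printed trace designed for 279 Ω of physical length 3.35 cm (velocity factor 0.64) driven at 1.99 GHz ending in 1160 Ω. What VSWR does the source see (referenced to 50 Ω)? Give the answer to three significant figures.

λ = v/f = 0.64·c / 1.99 GHz = 0.0965 m
βl = 2π·l/λ = 2π × 0.347 = 125°
tan(βl) = -1.43
Z_in = Z_0·(Z_L + jZ_0·tanβl)/(Z_0 + jZ_L·tanβl) = 97.2 + j179 Ω
Γ_s = (Z_in − Z_s)/(Z_in + Z_s) = (47.2 + j179)/(147 + j179), |Γ_s| = 0.799
VSWR = (1 + |Γ_s|)/(1 − |Γ_s|)

VSWR ≈ 8.93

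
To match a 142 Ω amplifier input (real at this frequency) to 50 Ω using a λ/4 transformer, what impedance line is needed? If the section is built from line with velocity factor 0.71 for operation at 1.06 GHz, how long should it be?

Z_qwt = √(Z_0·R_L) = √(50 × 142) = √7100
λ = 0.71·c/f = 0.201 m, so l = λ/4 = 0.0502 m

Z_qwt ≈ 84.3 Ω; length ≈ 5.02 cm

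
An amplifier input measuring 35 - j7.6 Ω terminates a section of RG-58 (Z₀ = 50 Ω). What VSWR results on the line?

Γ = (Z_L − Z_0)/(Z_L + Z_0) = (-15 − j7.6)/(85 − j7.6)
|Γ| = 16.8/85.3 = 0.197
VSWR = (1 + |Γ|)/(1 − |Γ|) = 1.2/0.803

VSWR ≈ 1.49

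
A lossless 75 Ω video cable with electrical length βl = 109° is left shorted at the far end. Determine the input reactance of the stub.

tan(βl) = -2.9
For a shorted stub, Z_in = jZ_0·tan(βl)

X_in ≈ -218 Ω (capacitive)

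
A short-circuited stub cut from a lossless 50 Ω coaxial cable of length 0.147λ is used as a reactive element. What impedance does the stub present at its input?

Z_in ≈ +j66.2 Ω

βl = 2π × 0.147 = 52.9°
tan(βl) = 1.32
For a short-circuited stub, Z_in = jZ_0·tan(βl)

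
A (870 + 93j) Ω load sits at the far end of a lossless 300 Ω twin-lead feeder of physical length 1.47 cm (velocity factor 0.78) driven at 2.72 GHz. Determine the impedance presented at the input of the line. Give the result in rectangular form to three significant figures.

λ = v/f = 0.78·c / 2.72 GHz = 0.086 m
βl = 2π·l/λ = 2π × 0.171 = 61.5°
tan(βl) = tan(61.5°) = 1.84
Z_in = Z_0·(Z_L + jZ_0·tanβl)/(Z_0 + jZ_L·tanβl)
     = 300·(870 + j646)/(129 + j1600)

Z_in ≈ 133 − j152 Ω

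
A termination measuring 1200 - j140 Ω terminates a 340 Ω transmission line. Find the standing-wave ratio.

VSWR ≈ 3.58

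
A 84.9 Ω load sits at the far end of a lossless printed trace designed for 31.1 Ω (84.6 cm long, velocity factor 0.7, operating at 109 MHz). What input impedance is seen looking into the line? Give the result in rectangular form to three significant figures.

λ = v/f = 0.7·c / 109 MHz = 1.93 m
βl = 2π·l/λ = 2π × 0.439 = 158°
tan(βl) = tan(158°) = -0.402
Z_in = Z_0·(Z_L + jZ_0·tanβl)/(Z_0 + jZ_L·tanβl)
     = 31.1·(84.9 − j12.5)/(31.1 − j34.2)

Z_in ≈ 44.7 + j36.6 Ω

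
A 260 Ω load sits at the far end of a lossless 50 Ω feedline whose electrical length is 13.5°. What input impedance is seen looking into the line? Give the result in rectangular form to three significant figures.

tan(βl) = tan(13.5°) = 0.24
Z_in = Z_0·(Z_L + jZ_0·tanβl)/(Z_0 + jZ_L·tanβl)
     = 50·(260 + j12)/(50 + j62.4)

Z_in ≈ 107 − j122 Ω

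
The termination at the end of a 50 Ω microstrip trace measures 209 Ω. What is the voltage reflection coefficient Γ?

Γ = 0.614

Γ = (Z_L − Z_0)/(Z_L + Z_0) = (209 − 50)/(209 + 50) = 159/259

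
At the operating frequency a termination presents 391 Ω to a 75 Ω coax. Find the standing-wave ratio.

Γ = (391 − 75)/(391 + 75) = 0.678
VSWR = (1 + 0.678)/(1 − 0.678)

VSWR ≈ 5.21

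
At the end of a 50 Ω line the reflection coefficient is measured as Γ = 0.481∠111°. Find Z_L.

Z_L = Z_0·(1 + Γ)/(1 − Γ) = 50·(0.828 + j0.449)/(1.17 − j0.449)

Z_L ≈ 24.4 + j28.5 Ω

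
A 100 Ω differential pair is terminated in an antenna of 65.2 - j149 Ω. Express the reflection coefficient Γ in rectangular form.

Γ = (Z_L − Z_0)/(Z_L + Z_0) = (-34.8 − j149)/(165.2 − j149)

Γ ≈ 0.332 − j0.602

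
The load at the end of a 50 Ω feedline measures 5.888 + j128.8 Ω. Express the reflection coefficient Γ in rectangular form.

Γ ≈ 0.716 + j0.653

Γ = (Z_L − Z_0)/(Z_L + Z_0) = (-44.11 + j128.8)/(55.89 + j128.8)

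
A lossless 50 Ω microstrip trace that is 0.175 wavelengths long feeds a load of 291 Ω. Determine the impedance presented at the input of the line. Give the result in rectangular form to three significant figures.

βl = 2π × 0.175 = 63°
tan(βl) = tan(63°) = 1.96
Z_in = Z_0·(Z_L + jZ_0·tanβl)/(Z_0 + jZ_L·tanβl)
     = 50·(291 + j98.1)/(50 + j571)

Z_in ≈ 10.7 − j24.5 Ω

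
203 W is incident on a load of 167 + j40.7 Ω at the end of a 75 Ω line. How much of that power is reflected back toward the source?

P_reflected ≈ 34.1 W

|Γ| = |(92 + j40.7)/(242 + j40.7)| = 0.41
|Γ|² = 0.168
P_refl = |Γ|²·P_inc = 34.1 W, P_del = (1 − |Γ|²)·P_inc = 169 W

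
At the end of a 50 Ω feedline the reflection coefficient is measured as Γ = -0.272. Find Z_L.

Z_L ≈ 28.6 Ω

Z_L = Z_0·(1 + Γ)/(1 − Γ) = 50·(0.728)/(1.27)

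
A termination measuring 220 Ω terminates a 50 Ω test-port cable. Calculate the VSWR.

VSWR ≈ 4.4

Γ = (220 − 50)/(220 + 50) = 0.63
VSWR = (1 + 0.63)/(1 − 0.63)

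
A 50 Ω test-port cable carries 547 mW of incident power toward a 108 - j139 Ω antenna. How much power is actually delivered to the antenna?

|Γ| = |(58 − j139)/(158 − j139)| = 0.716
|Γ|² = 0.512
P_refl = |Γ|²·P_inc = 280 mW, P_del = (1 − |Γ|²)·P_inc = 267 mW

P_delivered ≈ 267 mW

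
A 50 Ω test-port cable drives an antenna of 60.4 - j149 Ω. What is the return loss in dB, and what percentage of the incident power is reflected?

Γ = (10.4 − j149)/(110.4 − j149), |Γ| = 0.805
RL = −20·log₁₀(0.805) = 1.88 dB
P_refl/P_inc = |Γ|² = 0.649

RL ≈ 1.88 dB; 64.9% of incident power reflected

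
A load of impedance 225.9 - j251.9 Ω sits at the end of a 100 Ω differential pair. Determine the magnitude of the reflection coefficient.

Γ = (Z_L − Z_0)/(Z_L + Z_0) = (125.9 − j251.9)/(325.9 − j251.9)
|Γ| = 282/412

|Γ| ≈ 0.684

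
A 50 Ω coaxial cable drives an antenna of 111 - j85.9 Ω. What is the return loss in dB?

Γ = (61 − j85.9)/(161 − j85.9), |Γ| = 0.577
RL = −20·log₁₀|Γ| = −20·log₁₀(0.577)

RL ≈ 4.77 dB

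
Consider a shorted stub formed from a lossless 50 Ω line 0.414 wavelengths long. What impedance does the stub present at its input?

βl = 2π × 0.414 = 149°
tan(βl) = -0.6
For a shorted stub, Z_in = jZ_0·tan(βl)

Z_in ≈ −j30 Ω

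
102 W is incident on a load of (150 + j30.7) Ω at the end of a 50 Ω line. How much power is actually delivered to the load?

P_delivered ≈ 74.7 W

|Γ| = |(100 + j30.7)/(200 + j30.7)| = 0.517
|Γ|² = 0.267
P_refl = |Γ|²·P_inc = 27.3 W, P_del = (1 − |Γ|²)·P_inc = 74.7 W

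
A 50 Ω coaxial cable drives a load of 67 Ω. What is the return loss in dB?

RL ≈ 16.8 dB

Γ = (67 − 50)/(67 + 50) = 0.145
RL = −20·log₁₀|Γ| = −20·log₁₀(0.145)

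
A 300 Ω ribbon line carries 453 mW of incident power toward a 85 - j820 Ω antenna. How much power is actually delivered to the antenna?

P_delivered ≈ 56.3 mW

|Γ| = |(-215 − j820)/(385 − j820)| = 0.936
|Γ|² = 0.876
P_refl = |Γ|²·P_inc = 397 mW, P_del = (1 − |Γ|²)·P_inc = 56.3 mW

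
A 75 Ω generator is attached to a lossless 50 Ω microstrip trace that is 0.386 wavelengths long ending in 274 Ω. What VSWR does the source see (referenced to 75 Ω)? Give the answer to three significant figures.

βl = 2π × 0.386 = 139°
tan(βl) = -0.871
Z_in = Z_0·(Z_L + jZ_0·tanβl)/(Z_0 + jZ_L·tanβl) = 20.3 + j53.2 Ω
Γ_s = (Z_in − Z_s)/(Z_in + Z_s) = (-54.7 + j53.2)/(95.3 + j53.2), |Γ_s| = 0.699
VSWR = (1 + |Γ_s|)/(1 − |Γ_s|)

VSWR ≈ 5.65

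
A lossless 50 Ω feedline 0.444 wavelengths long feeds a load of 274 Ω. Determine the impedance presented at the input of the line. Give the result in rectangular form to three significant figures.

Z_in ≈ 61.6 + j106 Ω

βl = 2π × 0.444 = 160°
tan(βl) = tan(160°) = -0.367
Z_in = Z_0·(Z_L + jZ_0·tanβl)/(Z_0 + jZ_L·tanβl)
     = 50·(274 − j18.4)/(50 − j101)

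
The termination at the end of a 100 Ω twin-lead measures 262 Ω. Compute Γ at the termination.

Γ = 0.448

Γ = (Z_L − Z_0)/(Z_L + Z_0) = (262 − 100)/(262 + 100) = 162/362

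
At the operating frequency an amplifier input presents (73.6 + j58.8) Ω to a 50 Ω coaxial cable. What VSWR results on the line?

VSWR ≈ 2.72

Γ = (Z_L − Z_0)/(Z_L + Z_0) = (23.6 + j58.8)/(123.6 + j58.8)
|Γ| = 63.4/137 = 0.463
VSWR = (1 + |Γ|)/(1 − |Γ|) = 1.46/0.537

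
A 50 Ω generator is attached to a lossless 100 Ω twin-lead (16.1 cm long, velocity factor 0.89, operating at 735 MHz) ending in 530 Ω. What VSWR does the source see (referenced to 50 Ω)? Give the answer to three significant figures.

λ = v/f = 0.89·c / 735 MHz = 0.363 m
βl = 2π·l/λ = 2π × 0.443 = 160°
tan(βl) = -0.373
Z_in = Z_0·(Z_L + jZ_0·tanβl)/(Z_0 + jZ_L·tanβl) = 123 + j206 Ω
Γ_s = (Z_in − Z_s)/(Z_in + Z_s) = (73.1 + j206)/(173 + j206), |Γ_s| = 0.812
VSWR = (1 + |Γ_s|)/(1 − |Γ_s|)

VSWR ≈ 9.66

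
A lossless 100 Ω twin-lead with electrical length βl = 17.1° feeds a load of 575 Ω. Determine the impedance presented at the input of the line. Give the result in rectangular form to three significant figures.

tan(βl) = tan(17.1°) = 0.308
Z_in = Z_0·(Z_L + jZ_0·tanβl)/(Z_0 + jZ_L·tanβl)
     = 100·(575 + j30.8)/(100 + j177)

Z_in ≈ 152 − j239 Ω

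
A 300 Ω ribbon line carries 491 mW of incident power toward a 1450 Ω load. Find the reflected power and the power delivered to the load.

P_reflected ≈ 212 mW; P_delivered ≈ 279 mW

Γ = (1450 − 300)/(1450 + 300) = 0.657
|Γ|² = 0.432
P_refl = |Γ|²·P_inc = 212 mW, P_del = (1 − |Γ|²)·P_inc = 279 mW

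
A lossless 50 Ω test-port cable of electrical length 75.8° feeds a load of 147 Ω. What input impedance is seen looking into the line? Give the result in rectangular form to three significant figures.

tan(βl) = tan(75.8°) = 3.95
Z_in = Z_0·(Z_L + jZ_0·tanβl)/(Z_0 + jZ_L·tanβl)
     = 50·(147 + j198)/(50 + j581)

Z_in ≈ 18 − j11.1 Ω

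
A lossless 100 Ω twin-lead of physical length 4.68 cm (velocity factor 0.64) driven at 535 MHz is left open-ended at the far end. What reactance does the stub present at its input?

λ = v/f = 0.64·c / 535 MHz = 0.359 m
βl = 2π·l/λ = 2π × 0.13 = 46.9°
tan(βl) = 1.07
For an open-ended stub, Z_in = −jZ_0·cot(βl) = −jZ_0/tan(βl)

X_in ≈ -93.4 Ω (capacitive)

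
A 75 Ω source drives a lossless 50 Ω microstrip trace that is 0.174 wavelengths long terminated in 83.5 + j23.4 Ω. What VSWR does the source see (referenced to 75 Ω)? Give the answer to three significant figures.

βl = 2π × 0.174 = 62.6°
tan(βl) = 1.93
Z_in = Z_0·(Z_L + jZ_0·tanβl)/(Z_0 + jZ_L·tanβl) = 37.9 − j24.7 Ω
Γ_s = (Z_in − Z_s)/(Z_in + Z_s) = (-37.1 − j24.7)/(113 − j24.7), |Γ_s| = 0.386
VSWR = (1 + |Γ_s|)/(1 − |Γ_s|)

VSWR ≈ 2.26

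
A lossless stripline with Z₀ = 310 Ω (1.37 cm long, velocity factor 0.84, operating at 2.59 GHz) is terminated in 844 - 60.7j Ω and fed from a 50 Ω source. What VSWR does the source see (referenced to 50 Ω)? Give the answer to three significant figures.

λ = v/f = 0.84·c / 2.59 GHz = 0.0973 m
βl = 2π·l/λ = 2π × 0.141 = 50.7°
tan(βl) = 1.22
Z_in = Z_0·(Z_L + jZ_0·tanβl)/(Z_0 + jZ_L·tanβl) = 167 − j192 Ω
Γ_s = (Z_in − Z_s)/(Z_in + Z_s) = (117 − j192)/(217 − j192), |Γ_s| = 0.776
VSWR = (1 + |Γ_s|)/(1 − |Γ_s|)

VSWR ≈ 7.91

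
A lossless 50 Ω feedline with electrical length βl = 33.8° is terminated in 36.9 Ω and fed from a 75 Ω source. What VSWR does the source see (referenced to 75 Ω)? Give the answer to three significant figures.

tan(βl) = 0.669
Z_in = Z_0·(Z_L + jZ_0·tanβl)/(Z_0 + jZ_L·tanβl) = 43 + j12.3 Ω
Γ_s = (Z_in − Z_s)/(Z_in + Z_s) = (-32 + j12.3)/(118 + j12.3), |Γ_s| = 0.289
VSWR = (1 + |Γ_s|)/(1 − |Γ_s|)

VSWR ≈ 1.81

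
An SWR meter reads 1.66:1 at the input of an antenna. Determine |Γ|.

|Γ| ≈ 0.248

|Γ| = (S − 1)/(S + 1) = (1.66 − 1)/(1.66 + 1) = 0.66/2.66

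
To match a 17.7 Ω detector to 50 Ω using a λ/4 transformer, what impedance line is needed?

Z_qwt ≈ 29.7 Ω

Z_qwt = √(Z_0·R_L) = √(50 × 17.7) = √885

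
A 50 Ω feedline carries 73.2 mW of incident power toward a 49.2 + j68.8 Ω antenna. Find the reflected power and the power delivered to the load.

|Γ| = |(-0.8 + j68.8)/(99.2 + j68.8)| = 0.57
|Γ|² = 0.325
P_refl = |Γ|²·P_inc = 23.8 mW, P_del = (1 − |Γ|²)·P_inc = 49.4 mW

P_reflected ≈ 23.8 mW; P_delivered ≈ 49.4 mW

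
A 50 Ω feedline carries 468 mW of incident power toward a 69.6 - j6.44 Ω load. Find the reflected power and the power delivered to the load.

P_reflected ≈ 13.9 mW; P_delivered ≈ 454 mW

|Γ| = |(19.6 − j6.44)/(119.6 − j6.44)| = 0.172
|Γ|² = 0.0297
P_refl = |Γ|²·P_inc = 13.9 mW, P_del = (1 − |Γ|²)·P_inc = 454 mW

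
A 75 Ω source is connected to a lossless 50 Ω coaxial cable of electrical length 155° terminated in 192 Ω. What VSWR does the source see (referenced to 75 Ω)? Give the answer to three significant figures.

tan(βl) = -0.466
Z_in = Z_0·(Z_L + jZ_0·tanβl)/(Z_0 + jZ_L·tanβl) = 55.6 + j76.2 Ω
Γ_s = (Z_in − Z_s)/(Z_in + Z_s) = (-19.4 + j76.2)/(131 + j76.2), |Γ_s| = 0.52
VSWR = (1 + |Γ_s|)/(1 − |Γ_s|)

VSWR ≈ 3.17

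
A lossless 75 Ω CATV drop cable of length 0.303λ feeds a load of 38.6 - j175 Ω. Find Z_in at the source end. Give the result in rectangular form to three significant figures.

βl = 2π × 0.303 = 109°
tan(βl) = tan(109°) = -2.89
Z_in = Z_0·(Z_L + jZ_0·tanβl)/(Z_0 + jZ_L·tanβl)
     = 75·(38.6 − j392)/(-431 − j112)

Z_in ≈ 10.3 + j65.5 Ω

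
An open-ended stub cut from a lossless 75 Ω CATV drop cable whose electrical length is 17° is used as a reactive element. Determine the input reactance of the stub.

X_in ≈ -245 Ω (capacitive)

tan(βl) = 0.306
For an open-ended stub, Z_in = −jZ_0·cot(βl) = −jZ_0/tan(βl)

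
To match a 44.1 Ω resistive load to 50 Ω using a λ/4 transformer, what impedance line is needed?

Z_qwt ≈ 47 Ω

Z_qwt = √(Z_0·R_L) = √(50 × 44.1) = √2205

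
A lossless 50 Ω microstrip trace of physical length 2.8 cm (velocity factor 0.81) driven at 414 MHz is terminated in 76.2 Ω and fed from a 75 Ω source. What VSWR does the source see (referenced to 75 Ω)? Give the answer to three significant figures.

λ = v/f = 0.81·c / 414 MHz = 0.587 m
βl = 2π·l/λ = 2π × 0.0477 = 17.2°
tan(βl) = 0.309
Z_in = Z_0·(Z_L + jZ_0·tanβl)/(Z_0 + jZ_L·tanβl) = 68.3 − j16.7 Ω
Γ_s = (Z_in − Z_s)/(Z_in + Z_s) = (-6.68 − j16.7)/(143 − j16.7), |Γ_s| = 0.125
VSWR = (1 + |Γ_s|)/(1 − |Γ_s|)

VSWR ≈ 1.29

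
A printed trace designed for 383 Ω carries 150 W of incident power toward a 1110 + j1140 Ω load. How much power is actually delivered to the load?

|Γ| = |(727 + j1140)/(1493 + j1140)| = 0.72
|Γ|² = 0.518
P_refl = |Γ|²·P_inc = 77.7 W, P_del = (1 − |Γ|²)·P_inc = 72.3 W

P_delivered ≈ 72.3 W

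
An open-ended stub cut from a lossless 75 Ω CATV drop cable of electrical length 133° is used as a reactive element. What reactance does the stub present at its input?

tan(βl) = -1.07
For an open-ended stub, Z_in = −jZ_0·cot(βl) = −jZ_0/tan(βl)

X_in ≈ 69.9 Ω (inductive)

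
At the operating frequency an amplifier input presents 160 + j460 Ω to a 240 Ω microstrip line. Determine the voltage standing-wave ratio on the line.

Γ = (Z_L − Z_0)/(Z_L + Z_0) = (-80 + j460)/(400 + j460)
|Γ| = 467/610 = 0.766
VSWR = (1 + |Γ|)/(1 − |Γ|) = 1.77/0.234

VSWR ≈ 7.54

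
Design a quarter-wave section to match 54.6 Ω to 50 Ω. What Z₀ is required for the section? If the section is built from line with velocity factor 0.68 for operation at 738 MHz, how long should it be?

Z_qwt = √(Z_0·R_L) = √(50 × 54.6) = √2730
λ = 0.68·c/f = 0.276 m, so l = λ/4 = 0.0691 m

Z_qwt ≈ 52.2 Ω; length ≈ 6.91 cm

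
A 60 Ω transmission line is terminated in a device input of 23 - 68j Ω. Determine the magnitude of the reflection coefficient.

|Γ| ≈ 0.721

Γ = (Z_L − Z_0)/(Z_L + Z_0) = (-37 − j68)/(83 − j68)
|Γ| = 77.4/107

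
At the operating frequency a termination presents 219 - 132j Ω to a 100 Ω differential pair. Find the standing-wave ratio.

Γ = (Z_L − Z_0)/(Z_L + Z_0) = (119 − j132)/(319 − j132)
|Γ| = 178/345 = 0.515
VSWR = (1 + |Γ|)/(1 − |Γ|) = 1.51/0.485

VSWR ≈ 3.12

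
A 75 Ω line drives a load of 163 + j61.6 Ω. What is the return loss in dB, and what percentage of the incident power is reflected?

Γ = (88 + j61.6)/(238 + j61.6), |Γ| = 0.437
RL = −20·log₁₀(0.437) = 7.19 dB
P_refl/P_inc = |Γ|² = 0.191

RL ≈ 7.19 dB; 19.1% of incident power reflected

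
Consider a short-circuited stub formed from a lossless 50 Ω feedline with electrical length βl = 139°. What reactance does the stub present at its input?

tan(βl) = -0.869
For a short-circuited stub, Z_in = jZ_0·tan(βl)

X_in ≈ -43.5 Ω (capacitive)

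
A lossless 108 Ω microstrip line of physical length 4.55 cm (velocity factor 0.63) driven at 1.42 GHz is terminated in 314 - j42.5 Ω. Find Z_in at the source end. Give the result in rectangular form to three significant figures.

Z_in ≈ 52.5 + j65.7 Ω

λ = v/f = 0.63·c / 1.42 GHz = 0.133 m
βl = 2π·l/λ = 2π × 0.342 = 123°
tan(βl) = tan(123°) = -1.54
Z_in = Z_0·(Z_L + jZ_0·tanβl)/(Z_0 + jZ_L·tanβl)
     = 108·(314 − j208)/(42.7 − j482)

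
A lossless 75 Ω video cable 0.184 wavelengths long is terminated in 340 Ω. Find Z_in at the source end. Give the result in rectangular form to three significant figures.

Z_in ≈ 19.6 − j31.1 Ω

βl = 2π × 0.184 = 66.2°
tan(βl) = tan(66.2°) = 2.27
Z_in = Z_0·(Z_L + jZ_0·tanβl)/(Z_0 + jZ_L·tanβl)
     = 75·(340 + j170)/(75 + j772)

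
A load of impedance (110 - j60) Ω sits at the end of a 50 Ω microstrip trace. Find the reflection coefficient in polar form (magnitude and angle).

Γ = (Z_L − Z_0)/(Z_L + Z_0) = (60 − j60)/(160 − j60)
|Γ| = 84.9/171 = 0.497

Γ ≈ 0.497 ∠ -24.4°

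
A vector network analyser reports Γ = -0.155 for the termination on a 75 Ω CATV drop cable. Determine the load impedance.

Z_L = Z_0·(1 + Γ)/(1 − Γ) = 75·(0.845)/(1.16)

Z_L ≈ 54.9 Ω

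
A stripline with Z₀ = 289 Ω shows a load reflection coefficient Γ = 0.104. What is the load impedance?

Z_L = Z_0·(1 + Γ)/(1 − Γ) = 289·(1.1)/(0.896)

Z_L ≈ 356 Ω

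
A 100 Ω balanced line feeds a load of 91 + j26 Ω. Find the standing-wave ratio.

VSWR ≈ 1.33

Γ = (Z_L − Z_0)/(Z_L + Z_0) = (-9 + j26)/(191 + j26)
|Γ| = 27.5/193 = 0.143
VSWR = (1 + |Γ|)/(1 − |Γ|) = 1.14/0.857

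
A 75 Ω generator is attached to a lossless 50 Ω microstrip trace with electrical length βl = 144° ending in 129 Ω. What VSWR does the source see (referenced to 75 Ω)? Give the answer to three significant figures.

tan(βl) = -0.727
Z_in = Z_0·(Z_L + jZ_0·tanβl)/(Z_0 + jZ_L·tanβl) = 43.7 + j45.5 Ω
Γ_s = (Z_in − Z_s)/(Z_in + Z_s) = (-31.3 + j45.5)/(119 + j45.5), |Γ_s| = 0.435
VSWR = (1 + |Γ_s|)/(1 − |Γ_s|)

VSWR ≈ 2.54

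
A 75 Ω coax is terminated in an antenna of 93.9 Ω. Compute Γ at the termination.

Γ = (Z_L − Z_0)/(Z_L + Z_0) = (93.9 − 75)/(93.9 + 75) = 18.9/168.9

Γ = 0.112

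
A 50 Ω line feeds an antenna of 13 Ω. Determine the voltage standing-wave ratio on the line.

VSWR ≈ 3.85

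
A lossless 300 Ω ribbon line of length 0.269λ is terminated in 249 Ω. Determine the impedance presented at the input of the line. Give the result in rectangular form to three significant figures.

βl = 2π × 0.269 = 96.8°
tan(βl) = tan(96.8°) = -8.34
Z_in = Z_0·(Z_L + jZ_0·tanβl)/(Z_0 + jZ_L·tanβl)
     = 300·(249 − j2500)/(300 − j2080)

Z_in ≈ 359 − j15.9 Ω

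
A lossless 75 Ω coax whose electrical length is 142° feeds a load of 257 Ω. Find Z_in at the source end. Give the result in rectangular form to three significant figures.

Z_in ≈ 50.7 + j77.1 Ω

tan(βl) = tan(142°) = -0.781
Z_in = Z_0·(Z_L + jZ_0·tanβl)/(Z_0 + jZ_L·tanβl)
     = 75·(257 − j58.6)/(75 − j201)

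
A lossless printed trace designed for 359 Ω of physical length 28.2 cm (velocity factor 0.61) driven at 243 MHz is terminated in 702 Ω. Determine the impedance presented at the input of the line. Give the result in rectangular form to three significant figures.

Z_in ≈ 290 + j209 Ω

λ = v/f = 0.61·c / 243 MHz = 0.753 m
βl = 2π·l/λ = 2π × 0.374 = 135°
tan(βl) = tan(135°) = -1.01
Z_in = Z_0·(Z_L + jZ_0·tanβl)/(Z_0 + jZ_L·tanβl)
     = 359·(702 − j361)/(359 − j707)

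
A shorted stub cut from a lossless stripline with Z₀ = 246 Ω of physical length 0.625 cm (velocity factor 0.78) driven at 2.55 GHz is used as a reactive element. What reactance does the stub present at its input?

λ = v/f = 0.78·c / 2.55 GHz = 0.0918 m
βl = 2π·l/λ = 2π × 0.0681 = 24.5°
tan(βl) = 0.456
For a shorted stub, Z_in = jZ_0·tan(βl)

X_in ≈ 112 Ω (inductive)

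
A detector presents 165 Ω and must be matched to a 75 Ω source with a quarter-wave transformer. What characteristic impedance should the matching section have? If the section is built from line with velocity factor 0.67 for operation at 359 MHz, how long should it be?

Z_qwt ≈ 111 Ω; length ≈ 14 cm

Z_qwt = √(Z_0·R_L) = √(75 × 165) = √12380
λ = 0.67·c/f = 0.56 m, so l = λ/4 = 0.14 m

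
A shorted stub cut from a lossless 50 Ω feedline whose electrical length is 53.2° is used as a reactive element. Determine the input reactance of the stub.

X_in ≈ 66.8 Ω (inductive)

tan(βl) = 1.34
For a shorted stub, Z_in = jZ_0·tan(βl)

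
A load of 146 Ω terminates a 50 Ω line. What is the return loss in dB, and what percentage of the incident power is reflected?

RL ≈ 6.2 dB; 24% of incident power reflected

Γ = (146 − 50)/(146 + 50) = 0.49
RL = −20·log₁₀(0.49) = 6.2 dB
P_refl/P_inc = |Γ|² = 0.24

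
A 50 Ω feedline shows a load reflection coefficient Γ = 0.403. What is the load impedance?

Z_L ≈ 118 Ω

Z_L = Z_0·(1 + Γ)/(1 − Γ) = 50·(1.4)/(0.597)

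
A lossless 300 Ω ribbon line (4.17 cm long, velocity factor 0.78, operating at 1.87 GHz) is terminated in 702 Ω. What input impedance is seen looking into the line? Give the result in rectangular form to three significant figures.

λ = v/f = 0.78·c / 1.87 GHz = 0.125 m
βl = 2π·l/λ = 2π × 0.333 = 120°
tan(βl) = tan(120°) = -1.73
Z_in = Z_0·(Z_L + jZ_0·tanβl)/(Z_0 + jZ_L·tanβl)
     = 300·(702 − j520)/(300 − j1220)

Z_in ≈ 161 + j133 Ω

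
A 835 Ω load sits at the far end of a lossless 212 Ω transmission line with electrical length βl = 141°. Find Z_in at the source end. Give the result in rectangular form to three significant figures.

tan(βl) = tan(141°) = -0.81
Z_in = Z_0·(Z_L + jZ_0·tanβl)/(Z_0 + jZ_L·tanβl)
     = 212·(835 − j172)/(212 − j676)

Z_in ≈ 124 + j223 Ω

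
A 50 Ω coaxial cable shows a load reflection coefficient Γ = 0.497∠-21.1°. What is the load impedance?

Z_L = Z_0·(1 + Γ)/(1 − Γ) = 50·(1.46 − j0.179)/(0.536 + j0.179)

Z_L ≈ 118 − j56 Ω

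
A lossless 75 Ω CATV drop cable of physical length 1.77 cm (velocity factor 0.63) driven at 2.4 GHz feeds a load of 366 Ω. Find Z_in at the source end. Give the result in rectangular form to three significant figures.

λ = v/f = 0.63·c / 2.4 GHz = 0.0788 m
βl = 2π·l/λ = 2π × 0.225 = 80.9°
tan(βl) = tan(80.9°) = 6.25
Z_in = Z_0·(Z_L + jZ_0·tanβl)/(Z_0 + jZ_L·tanβl)
     = 75·(366 + j469)/(75 + j2290)

Z_in ≈ 15.7 − j11.5 Ω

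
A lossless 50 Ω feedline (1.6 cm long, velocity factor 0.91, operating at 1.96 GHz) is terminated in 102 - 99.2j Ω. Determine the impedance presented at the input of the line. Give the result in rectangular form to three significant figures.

Z_in ≈ 16.8 − j31.1 Ω

λ = v/f = 0.91·c / 1.96 GHz = 0.139 m
βl = 2π·l/λ = 2π × 0.115 = 41.4°
tan(βl) = tan(41.4°) = 0.88
Z_in = Z_0·(Z_L + jZ_0·tanβl)/(Z_0 + jZ_L·tanβl)
     = 50·(102 − j55.2)/(137 + j89.8)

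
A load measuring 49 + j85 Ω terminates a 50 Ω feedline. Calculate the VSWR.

Γ = (Z_L − Z_0)/(Z_L + Z_0) = (-1 + j85)/(99 + j85)
|Γ| = 85/130 = 0.651
VSWR = (1 + |Γ|)/(1 − |Γ|) = 1.65/0.349

VSWR ≈ 4.74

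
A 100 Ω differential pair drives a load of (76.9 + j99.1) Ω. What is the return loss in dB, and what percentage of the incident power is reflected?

Γ = (-23.1 + j99.1)/(176.9 + j99.1), |Γ| = 0.502
RL = −20·log₁₀(0.502) = 5.99 dB
P_refl/P_inc = |Γ|² = 0.252

RL ≈ 5.99 dB; 25.2% of incident power reflected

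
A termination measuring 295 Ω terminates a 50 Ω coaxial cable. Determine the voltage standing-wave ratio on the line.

VSWR ≈ 5.9

For a purely resistive load, VSWR = R_L/Z_0 or Z_0/R_L (whichever > 1) = 295/50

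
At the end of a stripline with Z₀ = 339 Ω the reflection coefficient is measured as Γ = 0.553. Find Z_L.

Z_L ≈ 1180 Ω

Z_L = Z_0·(1 + Γ)/(1 − Γ) = 339·(1.55)/(0.447)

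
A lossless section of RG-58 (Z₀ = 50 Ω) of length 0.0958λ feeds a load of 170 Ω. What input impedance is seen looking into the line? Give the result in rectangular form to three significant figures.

βl = 2π × 0.0958 = 34.5°
tan(βl) = tan(34.5°) = 0.687
Z_in = Z_0·(Z_L + jZ_0·tanβl)/(Z_0 + jZ_L·tanβl)
     = 50·(170 + j34.3)/(50 + j117)

Z_in ≈ 38.8 − j56.2 Ω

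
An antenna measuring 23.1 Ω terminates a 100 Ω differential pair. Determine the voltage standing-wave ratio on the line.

VSWR ≈ 4.33

For a purely resistive load, VSWR = R_L/Z_0 or Z_0/R_L (whichever > 1) = 100/23.1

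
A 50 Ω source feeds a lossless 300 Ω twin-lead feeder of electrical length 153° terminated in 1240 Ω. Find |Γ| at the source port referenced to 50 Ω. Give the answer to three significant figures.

tan(βl) = -0.51
Z_in = Z_0·(Z_L + jZ_0·tanβl)/(Z_0 + jZ_L·tanβl) = 287 + j452 Ω
Γ_s = (Z_in − Z_s)/(Z_in + Z_s) = (237 + j452)/(337 + j452), |Γ_s| = 0.905

|Γ| ≈ 0.905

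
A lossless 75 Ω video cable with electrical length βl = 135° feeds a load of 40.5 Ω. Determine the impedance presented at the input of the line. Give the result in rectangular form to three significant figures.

Z_in ≈ 62.7 − j41.1 Ω

tan(βl) = tan(135°) = -1
Z_in = Z_0·(Z_L + jZ_0·tanβl)/(Z_0 + jZ_L·tanβl)
     = 75·(40.5 − j75)/(75 − j40.5)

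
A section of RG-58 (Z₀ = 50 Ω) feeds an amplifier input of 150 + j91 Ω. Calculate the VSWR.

VSWR ≈ 4.2

Γ = (Z_L − Z_0)/(Z_L + Z_0) = (100 + j91)/(200 + j91)
|Γ| = 135/220 = 0.615
VSWR = (1 + |Γ|)/(1 − |Γ|) = 1.62/0.385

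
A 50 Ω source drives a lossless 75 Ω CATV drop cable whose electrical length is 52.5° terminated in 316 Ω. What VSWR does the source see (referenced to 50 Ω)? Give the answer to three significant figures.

VSWR ≈ 4.15

tan(βl) = 1.3
Z_in = Z_0·(Z_L + jZ_0·tanβl)/(Z_0 + jZ_L·tanβl) = 27.4 − j52.6 Ω
Γ_s = (Z_in − Z_s)/(Z_in + Z_s) = (-22.6 − j52.6)/(77.4 − j52.6), |Γ_s| = 0.612
VSWR = (1 + |Γ_s|)/(1 − |Γ_s|)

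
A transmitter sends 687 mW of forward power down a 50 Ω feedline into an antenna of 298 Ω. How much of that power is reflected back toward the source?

Γ = (298 − 50)/(298 + 50) = 0.713
|Γ|² = 0.508
P_refl = |Γ|²·P_inc = 349 mW, P_del = (1 − |Γ|²)·P_inc = 338 mW

P_reflected ≈ 349 mW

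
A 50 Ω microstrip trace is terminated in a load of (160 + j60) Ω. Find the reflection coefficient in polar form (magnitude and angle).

Γ ≈ 0.574 ∠ 12.7°

Γ = (Z_L − Z_0)/(Z_L + Z_0) = (110 + j60)/(210 + j60)
|Γ| = 125/218 = 0.574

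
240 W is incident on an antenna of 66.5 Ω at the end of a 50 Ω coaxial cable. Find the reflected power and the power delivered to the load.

P_reflected ≈ 4.81 W; P_delivered ≈ 235 W

Γ = (66.5 − 50)/(66.5 + 50) = 0.142
|Γ|² = 0.0201
P_refl = |Γ|²·P_inc = 4.81 W, P_del = (1 − |Γ|²)·P_inc = 235 W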